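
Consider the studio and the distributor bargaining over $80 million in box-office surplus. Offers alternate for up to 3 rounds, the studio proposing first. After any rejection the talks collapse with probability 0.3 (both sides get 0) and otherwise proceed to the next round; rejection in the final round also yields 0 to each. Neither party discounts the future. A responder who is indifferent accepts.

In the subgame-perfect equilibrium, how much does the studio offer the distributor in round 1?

Round 3 (the studio proposes): the distributor will accept anything ≥ 0, so the studio offers 0 and keeps 80.
Round 2 (the distributor proposes): rejecting gives the studio an expected 0.7 × 80 = 56; the distributor offers that and keeps 24.
Round 1 (the studio proposes): rejecting gives the distributor an expected 0.7 × 24 = 16.8, so the studio offers 16.8, keeping 63.2.

16.8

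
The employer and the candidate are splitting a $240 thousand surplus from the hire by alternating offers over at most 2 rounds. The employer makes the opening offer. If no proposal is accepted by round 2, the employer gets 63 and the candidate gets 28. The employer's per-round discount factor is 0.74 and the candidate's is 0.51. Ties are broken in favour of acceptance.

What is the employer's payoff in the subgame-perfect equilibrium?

149.73

Round 2 (the candidate proposes): the employer gets 63 if talks fail, so the candidate offers 63 and keeps 177.
Round 1 (the employer proposes): the candidate can get 177 next round, worth 0.51 × 177 = 90.27 now, so the employer offers 90.27, keeping 149.73.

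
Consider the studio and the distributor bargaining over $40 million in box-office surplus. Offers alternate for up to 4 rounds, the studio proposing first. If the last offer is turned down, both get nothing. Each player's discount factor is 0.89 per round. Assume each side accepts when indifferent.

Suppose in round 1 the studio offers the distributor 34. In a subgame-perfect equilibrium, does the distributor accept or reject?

Round 4 (the distributor proposes): the studio will accept anything ≥ 0, so the distributor offers 0 and keeps 40.
Round 3 (the studio proposes): the distributor can get 40 next round, worth 0.89 × 40 = 35.6 now. The studio offers 35.6 and keeps 40 − 35.6 = 4.4.
Round 2 (the distributor proposes): the studio can get 4.4 next round, worth 0.89 × 4.4 = 3.916 now; the distributor offers that and keeps 36.084.
So by rejecting in round 1, the distributor gets 36.084 next round, worth 0.89 × 36.084 = 32.11476 now.
Offer 34 ≥ 32.11476, so the distributor accepts.

Accept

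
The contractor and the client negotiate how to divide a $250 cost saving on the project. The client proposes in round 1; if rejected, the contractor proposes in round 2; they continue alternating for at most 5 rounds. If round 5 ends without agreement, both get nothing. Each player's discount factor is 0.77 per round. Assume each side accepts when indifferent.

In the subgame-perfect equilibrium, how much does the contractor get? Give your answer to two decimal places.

70.53

By backward induction:
Round 5 (the client proposes): rejection yields 0 for the contractor; the client offers 0 and keeps 250.
Round 4 (the contractor proposes): the client can get 250 next round, worth 0.77 × 250 = 192.5 now; the contractor offers that and keeps 57.5.
Round 3 (the client proposes): the contractor can get 57.5 next round, worth 0.77 × 57.5 = 44.275 now, so the client offers 44.275, keeping 205.725.
Round 2 (the contractor proposes): the client can get 205.725 next round, worth 0.77 × 205.725 = 158.40825 now. The contractor offers 158.40825 and keeps 250 − 158.40825 = 91.59175.
Round 1 (the client proposes): the contractor can get 91.59175 next round, worth 0.77 × 91.59175 = 70.5256475 now, so the client offers 70.5256475, keeping 179.4743525.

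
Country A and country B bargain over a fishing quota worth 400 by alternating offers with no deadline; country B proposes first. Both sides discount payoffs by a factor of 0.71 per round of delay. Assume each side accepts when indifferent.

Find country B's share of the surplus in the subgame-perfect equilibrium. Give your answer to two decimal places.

When country B proposes, country A accepts any offer worth at least 0.71 times what country A would get by proposing next round; and vice versa.
This gives x = 400 − 0.71y and y = 400 − 0.71x, where x and y are each side's share when it proposes.
Hence (1 − 0.71·0.71)x = 400(1 − 0.71), i.e. 0.4959·x = 116.
x ≈ 233.9181; country A's share is 400 − x ≈ 166.0819.

233.92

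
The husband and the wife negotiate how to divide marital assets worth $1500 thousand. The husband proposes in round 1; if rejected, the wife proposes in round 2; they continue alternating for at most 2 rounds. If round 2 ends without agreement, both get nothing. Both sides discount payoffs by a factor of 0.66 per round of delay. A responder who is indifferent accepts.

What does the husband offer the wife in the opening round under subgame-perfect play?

Round 2 (the wife proposes): rejection yields 0 for the husband; the wife offers 0 and keeps 1500.
Round 1 (the husband proposes): the wife can get 1500 next round, worth 0.66 × 1500 = 990 now, so the husband offers 990, keeping 510.

990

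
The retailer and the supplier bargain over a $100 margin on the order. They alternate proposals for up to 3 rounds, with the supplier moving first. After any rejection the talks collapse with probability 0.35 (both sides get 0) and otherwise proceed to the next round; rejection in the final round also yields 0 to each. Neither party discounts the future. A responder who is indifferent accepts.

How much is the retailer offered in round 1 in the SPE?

Round 3 (the supplier proposes): rejection yields 0 for the retailer; the supplier offers 0 and keeps 100.
Round 2 (the retailer proposes): rejecting gives the supplier an expected 0.65 × 100 = 65; the retailer offers that and keeps 35.
Round 1 (the supplier proposes): rejecting gives the retailer an expected 0.65 × 35 = 22.75. The supplier offers 22.75 and keeps 100 − 22.75 = 77.25.

22.75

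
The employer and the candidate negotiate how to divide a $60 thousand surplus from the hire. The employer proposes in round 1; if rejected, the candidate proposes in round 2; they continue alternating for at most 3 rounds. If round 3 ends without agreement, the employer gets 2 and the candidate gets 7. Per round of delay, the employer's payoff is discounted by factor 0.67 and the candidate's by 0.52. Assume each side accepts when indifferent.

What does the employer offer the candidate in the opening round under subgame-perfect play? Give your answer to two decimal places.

Round 3 (the employer proposes): the candidate gets 7 if talks fail, so the employer offers 7 and keeps 53.
Round 2 (the candidate proposes): the employer can get 53 next round, worth 0.67 × 53 = 35.51 now. The candidate offers 35.51 and keeps 60 − 35.51 = 24.49.
Round 1 (the employer proposes): the candidate can get 24.49 next round, worth 0.52 × 24.49 = 12.7348 now; the employer offers that and keeps 47.2652.

12.73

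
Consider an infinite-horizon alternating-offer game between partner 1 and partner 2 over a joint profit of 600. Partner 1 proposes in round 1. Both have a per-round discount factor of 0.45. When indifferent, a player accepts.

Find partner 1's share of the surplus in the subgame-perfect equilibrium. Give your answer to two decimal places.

Let x be partner 1's share when partner 1 proposes and y be partner 2's share when partner 2 proposes.
Partner 2 accepts iff offered ≥ 0.45·y, so x = 600 − 0.45y. Symmetrically y = 600 − 0.45x.
Substituting: x = 600 − 0.45(600 − 0.45x), giving x(1 − 0.45·0.45) = 600(1 − 0.45).
So x = 600 × 0.55 / 0.7975 ≈ 413.7931, and partner 2 receives 600 − x ≈ 186.2069.

413.79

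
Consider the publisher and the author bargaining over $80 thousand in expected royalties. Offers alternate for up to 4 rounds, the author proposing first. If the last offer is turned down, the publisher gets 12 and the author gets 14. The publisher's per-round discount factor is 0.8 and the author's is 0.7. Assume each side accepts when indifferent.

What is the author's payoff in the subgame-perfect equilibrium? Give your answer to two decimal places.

31.23

Solve by backward induction from round 4.
Round 4 (the publisher proposes): the author gets 14 if talks fail, so the publisher offers 14 and keeps 66.
Round 3 (the author proposes): the publisher can get 66 next round, worth 0.8 × 66 = 52.8 now. The author offers 52.8 and keeps 80 − 52.8 = 27.2.
Round 2 (the publisher proposes): the author can get 27.2 next round, worth 0.7 × 27.2 = 19.04 now; the publisher offers that and keeps 60.96.
Round 1 (the author proposes): the publisher can get 60.96 next round, worth 0.8 × 60.96 = 48.768 now; the author offers that and keeps 31.232.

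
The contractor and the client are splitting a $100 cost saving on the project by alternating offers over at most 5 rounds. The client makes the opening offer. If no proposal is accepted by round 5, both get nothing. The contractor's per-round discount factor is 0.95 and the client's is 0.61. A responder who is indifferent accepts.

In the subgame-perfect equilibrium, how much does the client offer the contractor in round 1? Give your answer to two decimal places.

By backward induction:
Round 5 (the client proposes): rejection yields 0 for the contractor; the client offers 0 and keeps 100.
Round 4 (the contractor proposes): the client can get 100 next round, worth 0.61 × 100 = 61 now; the contractor offers that and keeps 39.
Round 3 (the client proposes): the contractor can get 39 next round, worth 0.95 × 39 = 37.05 now; the client offers that and keeps 62.95.
Round 2 (the contractor proposes): the client can get 62.95 next round, worth 0.61 × 62.95 = 38.3995 now, so the contractor offers 38.3995, keeping 61.6005.
Round 1 (the client proposes): the contractor can get 61.6005 next round, worth 0.95 × 61.6005 = 58.520475 now, so the client offers 58.520475, keeping 41.479525.

58.52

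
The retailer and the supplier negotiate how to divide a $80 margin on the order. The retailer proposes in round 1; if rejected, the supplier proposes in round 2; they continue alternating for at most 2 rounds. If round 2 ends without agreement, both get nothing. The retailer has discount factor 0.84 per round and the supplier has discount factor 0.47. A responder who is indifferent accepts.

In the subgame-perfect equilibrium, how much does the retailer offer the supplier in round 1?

Round 2 (the supplier proposes): the retailer will accept anything ≥ 0, so the supplier offers 0 and keeps 80.
Round 1 (the retailer proposes): the supplier can get 80 next round, worth 0.47 × 80 = 37.6 now; the retailer offers that and keeps 42.4.

37.6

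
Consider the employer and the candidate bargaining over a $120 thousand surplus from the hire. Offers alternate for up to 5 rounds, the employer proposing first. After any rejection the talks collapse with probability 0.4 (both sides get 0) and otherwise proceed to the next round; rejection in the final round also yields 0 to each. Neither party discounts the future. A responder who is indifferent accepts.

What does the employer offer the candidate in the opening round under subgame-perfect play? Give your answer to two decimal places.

Round 5 (the employer proposes): the candidate will accept anything ≥ 0, so the employer offers 0 and keeps 120.
Round 4 (the candidate proposes): rejecting gives the employer an expected 0.6 × 120 = 72, so the candidate offers 72, keeping 48.
Round 3 (the employer proposes): rejecting gives the candidate an expected 0.6 × 48 = 28.8. The employer offers 28.8 and keeps 120 − 28.8 = 91.2.
Round 2 (the candidate proposes): rejecting gives the employer an expected 0.6 × 91.2 = 54.72. The candidate offers 54.72 and keeps 120 − 54.72 = 65.28.
Round 1 (the employer proposes): rejecting gives the candidate an expected 0.6 × 65.28 = 39.168. The employer offers 39.168 and keeps 120 − 39.168 = 80.832.

39.17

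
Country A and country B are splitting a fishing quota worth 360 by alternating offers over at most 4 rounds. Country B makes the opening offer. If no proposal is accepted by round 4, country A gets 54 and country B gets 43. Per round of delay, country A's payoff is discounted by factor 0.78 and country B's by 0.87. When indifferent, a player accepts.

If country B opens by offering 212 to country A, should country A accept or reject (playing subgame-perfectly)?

Accept

Work out country A's continuation value if the offer is rejected.
Round 4 (country A proposes): country B gets 43 if talks fail, so country A offers 43 and keeps 317.
Round 3 (country B proposes): country A can get 317 next round, worth 0.78 × 317 = 247.26 now, so country B offers 247.26, keeping 112.74.
Round 2 (country A proposes): country B can get 112.74 next round, worth 0.87 × 112.74 = 98.0838 now. Country A offers 98.0838 and keeps 360 − 98.0838 = 261.9162.
So by rejecting in round 1, country A gets 261.9162 next round, worth 0.78 × 261.9162 = 204.294636 now.
Offer 212 ≥ 204.294636, so country A accepts.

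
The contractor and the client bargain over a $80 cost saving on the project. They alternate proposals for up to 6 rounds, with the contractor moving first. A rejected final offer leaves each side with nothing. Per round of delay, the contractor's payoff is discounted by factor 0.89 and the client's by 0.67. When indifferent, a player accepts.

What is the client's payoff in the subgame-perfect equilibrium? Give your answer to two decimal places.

Round 6 (the client proposes): the contractor will accept anything ≥ 0, so the client offers 0 and keeps 80.
Round 5 (the contractor proposes): the client can get 80 next round, worth 0.67 × 80 = 53.6 now; the contractor offers that and keeps 26.4.
Round 4 (the client proposes): the contractor can get 26.4 next round, worth 0.89 × 26.4 = 23.496 now; the client offers that and keeps 56.504.
Round 3 (the contractor proposes): the client can get 56.504 next round, worth 0.67 × 56.504 = 37.85768 now, so the contractor offers 37.85768, keeping 42.14232.
Round 2 (the client proposes): the contractor can get 42.14232 next round, worth 0.89 × 42.14232 = 37.5066648 now, so the client offers 37.5066648, keeping 42.4933352.
Round 1 (the contractor proposes): the client can get 42.4933352 next round, worth 0.67 × 42.4933352 = 28.470534584 now, so the contractor offers 28.470534584, keeping 51.529465416.

28.47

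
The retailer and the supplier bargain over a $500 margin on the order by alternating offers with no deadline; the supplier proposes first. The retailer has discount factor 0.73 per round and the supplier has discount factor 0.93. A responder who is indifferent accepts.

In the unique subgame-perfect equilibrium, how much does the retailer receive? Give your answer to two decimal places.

In a stationary SPE each proposer offers the other exactly their discounted continuation value.
If the supplier keeps x when proposing and the retailer keeps y when proposing, then x = 500 − 0.73y and y = 500 − 0.93x.
Solving: x = 500(1 − 0.73) / (1 − 0.93·0.73) = 135 / 0.3211 ≈ 420.4298.
The retailer gets 500 − 420.4298 ≈ 79.5702.

79.57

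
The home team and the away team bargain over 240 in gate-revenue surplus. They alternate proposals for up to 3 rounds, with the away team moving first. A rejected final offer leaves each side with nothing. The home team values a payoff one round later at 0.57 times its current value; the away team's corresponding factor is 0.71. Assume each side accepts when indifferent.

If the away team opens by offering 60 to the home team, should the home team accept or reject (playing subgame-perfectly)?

Round 3 (the away team proposes): rejection yields 0 for the home team; the away team offers 0 and keeps 240.
Round 2 (the home team proposes): the away team can get 240 next round, worth 0.71 × 240 = 170.4 now, so the home team offers 170.4, keeping 69.6.
So by rejecting in round 1, the home team gets 69.6 next round, worth 0.57 × 69.6 = 39.672 now.
Offer 60 ≥ 39.672, so the home team accepts.

Accept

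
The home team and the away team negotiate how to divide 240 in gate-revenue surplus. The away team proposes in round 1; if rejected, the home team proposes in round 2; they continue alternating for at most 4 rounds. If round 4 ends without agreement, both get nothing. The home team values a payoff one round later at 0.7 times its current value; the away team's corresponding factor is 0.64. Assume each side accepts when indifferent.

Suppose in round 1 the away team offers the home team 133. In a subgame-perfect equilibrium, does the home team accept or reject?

Reject

Work out the home team's continuation value if the offer is rejected.
Round 4 (the home team proposes): rejection yields 0 for the away team; the home team offers 0 and keeps 240.
Round 3 (the away team proposes): the home team can get 240 next round, worth 0.7 × 240 = 168 now, so the away team offers 168, keeping 72.
Round 2 (the home team proposes): the away team can get 72 next round, worth 0.64 × 72 = 46.08 now, so the home team offers 46.08, keeping 193.92.
So by rejecting in round 1, the home team gets 193.92 next round, worth 0.7 × 193.92 = 135.744 now.
Offer 133 < 135.744, so the home team rejects.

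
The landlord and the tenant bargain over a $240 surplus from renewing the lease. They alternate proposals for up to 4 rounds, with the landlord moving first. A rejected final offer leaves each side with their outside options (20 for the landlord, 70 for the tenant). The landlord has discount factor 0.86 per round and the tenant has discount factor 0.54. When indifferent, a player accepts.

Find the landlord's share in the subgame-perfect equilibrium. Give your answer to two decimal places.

By backward induction:
Round 4 (the tenant proposes): the landlord gets 20 if talks fail, so the tenant offers 20 and keeps 220.
Round 3 (the landlord proposes): the tenant can get 220 next round, worth 0.54 × 220 = 118.8 now. The landlord offers 118.8 and keeps 240 − 118.8 = 121.2.
Round 2 (the tenant proposes): the landlord can get 121.2 next round, worth 0.86 × 121.2 = 104.232 now; the tenant offers that and keeps 135.768.
Round 1 (the landlord proposes): the tenant can get 135.768 next round, worth 0.54 × 135.768 = 73.31472 now; the landlord offers that and keeps 166.68528.

166.69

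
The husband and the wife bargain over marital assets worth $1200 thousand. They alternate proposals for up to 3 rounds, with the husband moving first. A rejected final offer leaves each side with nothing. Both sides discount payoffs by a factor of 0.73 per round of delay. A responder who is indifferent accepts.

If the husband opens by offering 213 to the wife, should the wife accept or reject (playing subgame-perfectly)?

Round 3 (the husband proposes): the wife will accept anything ≥ 0, so the husband offers 0 and keeps 1200.
Round 2 (the wife proposes): the husband can get 1200 next round, worth 0.73 × 1200 = 876 now, so the wife offers 876, keeping 324.
So by rejecting in round 1, the wife gets 324 next round, worth 0.73 × 324 = 236.52 now.
Offer 213 < 236.52, so the wife rejects.

Reject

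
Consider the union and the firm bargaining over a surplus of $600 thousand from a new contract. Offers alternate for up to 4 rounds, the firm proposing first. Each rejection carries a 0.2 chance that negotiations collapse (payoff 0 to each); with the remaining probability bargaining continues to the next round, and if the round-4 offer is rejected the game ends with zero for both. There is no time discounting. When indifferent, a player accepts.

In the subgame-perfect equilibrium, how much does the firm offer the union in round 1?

Round 4 (the union proposes): rejection yields 0 for the firm; the union offers 0 and keeps 600.
Round 3 (the firm proposes): rejecting gives the union an expected 0.8 × 600 = 480; the firm offers that and keeps 120.
Round 2 (the union proposes): rejecting gives the firm an expected 0.8 × 120 = 96; the union offers that and keeps 504.
Round 1 (the firm proposes): rejecting gives the union an expected 0.8 × 504 = 403.2; the firm offers that and keeps 196.8.

403.2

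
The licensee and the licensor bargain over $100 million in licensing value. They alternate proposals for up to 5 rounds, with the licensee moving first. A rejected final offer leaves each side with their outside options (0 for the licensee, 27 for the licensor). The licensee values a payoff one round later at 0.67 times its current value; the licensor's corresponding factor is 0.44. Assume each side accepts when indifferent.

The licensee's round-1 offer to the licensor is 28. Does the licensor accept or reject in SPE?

Work out the licensor's continuation value if the offer is rejected.
Round 5 (the licensee proposes): the licensor gets 27 if talks fail, so the licensee offers 27 and keeps 73.
Round 4 (the licensor proposes): the licensee can get 73 next round, worth 0.67 × 73 = 48.91 now; the licensor offers that and keeps 51.09.
Round 3 (the licensee proposes): the licensor can get 51.09 next round, worth 0.44 × 51.09 = 22.4796 now; the licensee offers that and keeps 77.5204.
Round 2 (the licensor proposes): the licensee can get 77.5204 next round, worth 0.67 × 77.5204 = 51.938668 now, so the licensor offers 51.938668, keeping 48.061332.
So by rejecting in round 1, the licensor gets 48.061332 next round, worth 0.44 × 48.061332 = 21.14698608 now.
Offer 28 ≥ 21.14698608, so the licensor accepts.

Accept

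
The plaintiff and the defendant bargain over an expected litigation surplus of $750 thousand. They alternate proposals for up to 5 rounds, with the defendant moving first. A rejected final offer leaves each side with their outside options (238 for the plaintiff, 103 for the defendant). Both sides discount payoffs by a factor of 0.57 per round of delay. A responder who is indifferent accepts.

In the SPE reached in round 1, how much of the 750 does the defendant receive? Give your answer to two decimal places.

Round 5 (the defendant proposes): the plaintiff gets 238 if talks fail, so the defendant offers 238 and keeps 512.
Round 4 (the plaintiff proposes): the defendant can get 512 next round, worth 0.57 × 512 = 291.84 now; the plaintiff offers that and keeps 458.16.
Round 3 (the defendant proposes): the plaintiff can get 458.16 next round, worth 0.57 × 458.16 = 261.1512 now, so the defendant offers 261.1512, keeping 488.8488.
Round 2 (the plaintiff proposes): the defendant can get 488.8488 next round, worth 0.57 × 488.8488 = 278.643816 now. The plaintiff offers 278.643816 and keeps 750 − 278.643816 = 471.356184.
Round 1 (the defendant proposes): the plaintiff can get 471.356184 next round, worth 0.57 × 471.356184 = 268.67302488 now. The defendant offers 268.67302488 and keeps 750 − 268.67302488 = 481.32697512.

481.33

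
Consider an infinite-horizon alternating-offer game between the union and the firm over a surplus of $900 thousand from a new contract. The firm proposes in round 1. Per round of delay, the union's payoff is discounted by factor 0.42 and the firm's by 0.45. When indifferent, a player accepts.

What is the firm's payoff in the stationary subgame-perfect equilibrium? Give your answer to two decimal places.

In a stationary SPE each proposer offers the other exactly their discounted continuation value.
If the firm keeps x when proposing and the union keeps y when proposing, then x = 900 − 0.42y and y = 900 − 0.45x.
Solving: x = 900(1 − 0.42) / (1 − 0.45·0.42) = 522 / 0.811 ≈ 643.6498.
The union gets 900 − 643.6498 ≈ 256.3502.

643.65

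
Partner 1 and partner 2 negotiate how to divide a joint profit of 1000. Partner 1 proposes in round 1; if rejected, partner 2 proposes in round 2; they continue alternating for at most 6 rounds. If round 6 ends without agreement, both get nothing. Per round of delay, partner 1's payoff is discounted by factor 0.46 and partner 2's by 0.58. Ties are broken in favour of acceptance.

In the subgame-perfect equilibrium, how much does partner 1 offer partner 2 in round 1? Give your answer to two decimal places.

438.05

Solve by backward induction from round 6.
Round 6 (partner 2 proposes): rejection yields 0 for partner 1; partner 2 offers 0 and keeps 1000.
Round 5 (partner 1 proposes): partner 2 can get 1000 next round, worth 0.58 × 1000 = 580 now. Partner 1 offers 580 and keeps 1000 − 580 = 420.
Round 4 (partner 2 proposes): partner 1 can get 420 next round, worth 0.46 × 420 = 193.2 now; partner 2 offers that and keeps 806.8.
Round 3 (partner 1 proposes): partner 2 can get 806.8 next round, worth 0.58 × 806.8 = 467.944 now; partner 1 offers that and keeps 532.056.
Round 2 (partner 2 proposes): partner 1 can get 532.056 next round, worth 0.46 × 532.056 = 244.74576 now, so partner 2 offers 244.74576, keeping 755.25424.
Round 1 (partner 1 proposes): partner 2 can get 755.25424 next round, worth 0.58 × 755.25424 = 438.0474592 now. Partner 1 offers 438.0474592 and keeps 1000 − 438.0474592 = 561.9525408.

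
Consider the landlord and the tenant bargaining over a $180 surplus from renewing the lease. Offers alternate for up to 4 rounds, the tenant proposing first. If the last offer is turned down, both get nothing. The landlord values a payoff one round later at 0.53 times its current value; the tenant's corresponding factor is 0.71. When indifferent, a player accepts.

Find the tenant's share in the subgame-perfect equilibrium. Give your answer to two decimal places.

By backward induction:
Round 4 (the landlord proposes): the tenant will accept anything ≥ 0, so the landlord offers 0 and keeps 180.
Round 3 (the tenant proposes): the landlord can get 180 next round, worth 0.53 × 180 = 95.4 now. The tenant offers 95.4 and keeps 180 − 95.4 = 84.6.
Round 2 (the landlord proposes): the tenant can get 84.6 next round, worth 0.71 × 84.6 = 60.066 now; the landlord offers that and keeps 119.934.
Round 1 (the tenant proposes): the landlord can get 119.934 next round, worth 0.53 × 119.934 = 63.56502 now; the tenant offers that and keeps 116.43498.

116.43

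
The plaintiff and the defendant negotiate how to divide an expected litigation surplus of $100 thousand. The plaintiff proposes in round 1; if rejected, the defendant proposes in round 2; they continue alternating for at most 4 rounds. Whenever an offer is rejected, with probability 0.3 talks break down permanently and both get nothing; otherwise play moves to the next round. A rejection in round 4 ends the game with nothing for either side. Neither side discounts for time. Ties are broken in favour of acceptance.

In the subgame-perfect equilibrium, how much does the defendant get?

Round 4 (the defendant proposes): the plaintiff will accept anything ≥ 0, so the defendant offers 0 and keeps 100.
Round 3 (the plaintiff proposes): rejecting gives the defendant an expected 0.7 × 100 = 70; the plaintiff offers that and keeps 30.
Round 2 (the defendant proposes): rejecting gives the plaintiff an expected 0.7 × 30 = 21, so the defendant offers 21, keeping 79.
Round 1 (the plaintiff proposes): rejecting gives the defendant an expected 0.7 × 79 = 55.3. The plaintiff offers 55.3 and keeps 100 − 55.3 = 44.7.

55.3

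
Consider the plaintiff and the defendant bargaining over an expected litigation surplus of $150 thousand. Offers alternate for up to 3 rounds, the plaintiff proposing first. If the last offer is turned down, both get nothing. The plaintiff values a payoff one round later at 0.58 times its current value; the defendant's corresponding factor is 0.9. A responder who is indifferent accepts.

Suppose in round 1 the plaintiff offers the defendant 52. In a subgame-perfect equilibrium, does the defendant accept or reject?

Work out the defendant's continuation value if the offer is rejected.
Round 3 (the plaintiff proposes): the defendant will accept anything ≥ 0, so the plaintiff offers 0 and keeps 150.
Round 2 (the defendant proposes): the plaintiff can get 150 next round, worth 0.58 × 150 = 87 now; the defendant offers that and keeps 63.
So by rejecting in round 1, the defendant gets 63 next round, worth 0.9 × 63 = 56.7 now.
Offer 52 < 56.7, so the defendant rejects.

Reject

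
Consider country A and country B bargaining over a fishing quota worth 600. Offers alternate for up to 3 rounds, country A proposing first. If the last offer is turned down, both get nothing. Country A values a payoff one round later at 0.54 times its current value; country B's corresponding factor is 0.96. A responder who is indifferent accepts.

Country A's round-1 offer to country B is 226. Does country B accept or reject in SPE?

Work out country B's continuation value if the offer is rejected.
Round 3 (country A proposes): country B will accept anything ≥ 0, so country A offers 0 and keeps 600.
Round 2 (country B proposes): country A can get 600 next round, worth 0.54 × 600 = 324 now. Country B offers 324 and keeps 600 − 324 = 276.
So by rejecting in round 1, country B gets 276 next round, worth 0.96 × 276 = 264.96 now.
Offer 226 < 264.96, so country B rejects.

Reject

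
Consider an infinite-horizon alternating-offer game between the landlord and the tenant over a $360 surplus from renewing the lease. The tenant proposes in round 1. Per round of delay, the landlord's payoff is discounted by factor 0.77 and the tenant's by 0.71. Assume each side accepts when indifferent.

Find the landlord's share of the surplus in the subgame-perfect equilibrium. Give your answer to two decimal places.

177.34

Let x be the tenant's share when the tenant proposes and y be the landlord's share when the landlord proposes.
The landlord accepts iff offered ≥ 0.77·y, so x = 360 − 0.77y. Symmetrically y = 360 − 0.71x.
Substituting: x = 360 − 0.77(360 − 0.71x), giving x(1 − 0.71·0.77) = 360(1 − 0.77).
So x = 360 × 0.23 / 0.4533 ≈ 182.6605, and the landlord receives 360 − x ≈ 177.3395.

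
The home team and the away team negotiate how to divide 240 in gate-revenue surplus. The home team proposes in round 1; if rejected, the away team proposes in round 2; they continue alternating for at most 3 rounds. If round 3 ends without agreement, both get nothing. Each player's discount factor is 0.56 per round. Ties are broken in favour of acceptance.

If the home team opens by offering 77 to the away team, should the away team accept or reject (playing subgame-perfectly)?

Round 3 (the home team proposes): rejection yields 0 for the away team; the home team offers 0 and keeps 240.
Round 2 (the away team proposes): the home team can get 240 next round, worth 0.56 × 240 = 134.4 now, so the away team offers 134.4, keeping 105.6.
So by rejecting in round 1, the away team gets 105.6 next round, worth 0.56 × 105.6 = 59.136 now.
Offer 77 ≥ 59.136, so the away team accepts.

Accept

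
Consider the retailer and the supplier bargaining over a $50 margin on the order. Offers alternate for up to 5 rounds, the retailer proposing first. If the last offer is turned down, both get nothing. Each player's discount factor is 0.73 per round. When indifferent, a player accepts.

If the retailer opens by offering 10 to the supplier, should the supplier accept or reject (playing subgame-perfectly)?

Reject

Round 5 (the retailer proposes): the supplier will accept anything ≥ 0, so the retailer offers 0 and keeps 50.
Round 4 (the supplier proposes): the retailer can get 50 next round, worth 0.73 × 50 = 36.5 now; the supplier offers that and keeps 13.5.
Round 3 (the retailer proposes): the supplier can get 13.5 next round, worth 0.73 × 13.5 = 9.855 now. The retailer offers 9.855 and keeps 50 − 9.855 = 40.145.
Round 2 (the supplier proposes): the retailer can get 40.145 next round, worth 0.73 × 40.145 = 29.30585 now, so the supplier offers 29.30585, keeping 20.69415.
So by rejecting in round 1, the supplier gets 20.69415 next round, worth 0.73 × 20.69415 = 15.1067295 now.
Offer 10 < 15.1067295, so the supplier rejects.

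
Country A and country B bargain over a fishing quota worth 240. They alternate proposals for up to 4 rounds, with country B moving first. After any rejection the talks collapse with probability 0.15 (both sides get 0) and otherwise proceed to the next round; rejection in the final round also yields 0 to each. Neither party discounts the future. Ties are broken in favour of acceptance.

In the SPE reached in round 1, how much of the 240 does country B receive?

62.01

By backward induction:
Round 4 (country A proposes): country B will accept anything ≥ 0, so country A offers 0 and keeps 240.
Round 3 (country B proposes): rejecting gives country A an expected 0.85 × 240 = 204; country B offers that and keeps 36.
Round 2 (country A proposes): rejecting gives country B an expected 0.85 × 36 = 30.6; country A offers that and keeps 209.4.
Round 1 (country B proposes): rejecting gives country A an expected 0.85 × 209.4 = 177.99. Country B offers 177.99 and keeps 240 − 177.99 = 62.01.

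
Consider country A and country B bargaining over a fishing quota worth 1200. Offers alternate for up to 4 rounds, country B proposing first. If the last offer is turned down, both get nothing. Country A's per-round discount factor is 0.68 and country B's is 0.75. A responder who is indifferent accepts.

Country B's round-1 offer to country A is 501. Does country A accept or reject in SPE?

Round 4 (country A proposes): country B will accept anything ≥ 0, so country A offers 0 and keeps 1200.
Round 3 (country B proposes): country A can get 1200 next round, worth 0.68 × 1200 = 816 now. Country B offers 816 and keeps 1200 − 816 = 384.
Round 2 (country A proposes): country B can get 384 next round, worth 0.75 × 384 = 288 now, so country A offers 288, keeping 912.
So by rejecting in round 1, country A gets 912 next round, worth 0.68 × 912 = 620.16 now.
Offer 501 < 620.16, so country A rejects.

Reject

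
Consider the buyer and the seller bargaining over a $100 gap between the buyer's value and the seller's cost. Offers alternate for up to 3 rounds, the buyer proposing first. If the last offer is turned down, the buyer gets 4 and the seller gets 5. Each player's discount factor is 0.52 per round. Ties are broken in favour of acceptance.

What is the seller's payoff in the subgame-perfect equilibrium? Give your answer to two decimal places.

Round 3 (the buyer proposes): the seller gets 5 if talks fail, so the buyer offers 5 and keeps 95.
Round 2 (the seller proposes): the buyer can get 95 next round, worth 0.52 × 95 = 49.4 now. The seller offers 49.4 and keeps 100 − 49.4 = 50.6.
Round 1 (the buyer proposes): the seller can get 50.6 next round, worth 0.52 × 50.6 = 26.312 now; the buyer offers that and keeps 73.688.

26.31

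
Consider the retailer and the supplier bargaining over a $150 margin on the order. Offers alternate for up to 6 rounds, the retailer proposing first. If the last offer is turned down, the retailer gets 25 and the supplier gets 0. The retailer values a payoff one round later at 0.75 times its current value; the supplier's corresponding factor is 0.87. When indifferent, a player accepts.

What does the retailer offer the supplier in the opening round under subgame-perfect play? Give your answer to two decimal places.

100.21

Round 6 (the supplier proposes): the retailer gets 25 if talks fail, so the supplier offers 25 and keeps 125.
Round 5 (the retailer proposes): the supplier can get 125 next round, worth 0.87 × 125 = 108.75 now. The retailer offers 108.75 and keeps 150 − 108.75 = 41.25.
Round 4 (the supplier proposes): the retailer can get 41.25 next round, worth 0.75 × 41.25 = 30.9375 now, so the supplier offers 30.9375, keeping 119.0625.
Round 3 (the retailer proposes): the supplier can get 119.0625 next round, worth 0.87 × 119.0625 = 103.584375 now. The retailer offers 103.584375 and keeps 150 − 103.584375 = 46.415625.
Round 2 (the supplier proposes): the retailer can get 46.415625 next round, worth 0.75 × 46.415625 = 34.81171875 now, so the supplier offers 34.81171875, keeping 115.18828125.
Round 1 (the retailer proposes): the supplier can get 115.18828125 next round, worth 0.87 × 115.18828125 = 100.2138046875 now; the retailer offers that and keeps 49.7861953125.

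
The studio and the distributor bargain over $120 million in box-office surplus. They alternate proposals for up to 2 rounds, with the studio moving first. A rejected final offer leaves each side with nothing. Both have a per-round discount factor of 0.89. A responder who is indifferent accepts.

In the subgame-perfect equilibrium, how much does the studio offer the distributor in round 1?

Round 2 (the distributor proposes): the studio will accept anything ≥ 0, so the distributor offers 0 and keeps 120.
Round 1 (the studio proposes): the distributor can get 120 next round, worth 0.89 × 120 = 106.8 now. The studio offers 106.8 and keeps 120 − 106.8 = 13.2.

106.8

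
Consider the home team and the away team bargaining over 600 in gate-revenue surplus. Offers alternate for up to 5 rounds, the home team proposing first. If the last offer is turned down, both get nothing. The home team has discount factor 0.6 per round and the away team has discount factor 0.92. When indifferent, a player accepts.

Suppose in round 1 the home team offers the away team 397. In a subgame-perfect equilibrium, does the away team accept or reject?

Accept

Work out the away team's continuation value if the offer is rejected.
Round 5 (the home team proposes): rejection yields 0 for the away team; the home team offers 0 and keeps 600.
Round 4 (the away team proposes): the home team can get 600 next round, worth 0.6 × 600 = 360 now, so the away team offers 360, keeping 240.
Round 3 (the home team proposes): the away team can get 240 next round, worth 0.92 × 240 = 220.8 now; the home team offers that and keeps 379.2.
Round 2 (the away team proposes): the home team can get 379.2 next round, worth 0.6 × 379.2 = 227.52 now. The away team offers 227.52 and keeps 600 − 227.52 = 372.48.
So by rejecting in round 1, the away team gets 372.48 next round, worth 0.92 × 372.48 = 342.6816 now.
Offer 397 ≥ 342.6816, so the away team accepts.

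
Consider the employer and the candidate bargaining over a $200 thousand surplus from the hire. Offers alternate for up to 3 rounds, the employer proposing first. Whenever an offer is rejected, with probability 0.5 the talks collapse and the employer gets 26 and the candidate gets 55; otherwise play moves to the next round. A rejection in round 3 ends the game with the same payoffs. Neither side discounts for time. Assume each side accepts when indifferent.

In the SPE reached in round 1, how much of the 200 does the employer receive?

By backward induction:
Round 3 (the employer proposes): the candidate gets 55 if talks fail, so the employer offers 55 and keeps 145.
Round 2 (the candidate proposes): rejecting gives the employer an expected 0.5 × 145 + 0.5 × 26 = 85.5, so the candidate offers 85.5, keeping 114.5.
Round 1 (the employer proposes): rejecting gives the candidate an expected 0.5 × 114.5 + 0.5 × 55 = 84.75, so the employer offers 84.75, keeping 115.25.

115.25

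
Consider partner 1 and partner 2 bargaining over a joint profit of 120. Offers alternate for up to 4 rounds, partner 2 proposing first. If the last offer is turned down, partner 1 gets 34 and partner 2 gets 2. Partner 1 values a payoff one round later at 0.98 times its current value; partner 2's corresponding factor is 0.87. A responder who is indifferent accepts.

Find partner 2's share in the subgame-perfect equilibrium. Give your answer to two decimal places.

Solve by backward induction from round 4.
Round 4 (partner 1 proposes): partner 2 gets 2 if talks fail, so partner 1 offers 2 and keeps 118.
Round 3 (partner 2 proposes): partner 1 can get 118 next round, worth 0.98 × 118 = 115.64 now, so partner 2 offers 115.64, keeping 4.36.
Round 2 (partner 1 proposes): partner 2 can get 4.36 next round, worth 0.87 × 4.36 = 3.7932 now. Partner 1 offers 3.7932 and keeps 120 − 3.7932 = 116.2068.
Round 1 (partner 2 proposes): partner 1 can get 116.2068 next round, worth 0.98 × 116.2068 = 113.882664 now, so partner 2 offers 113.882664, keeping 6.117336.

6.12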